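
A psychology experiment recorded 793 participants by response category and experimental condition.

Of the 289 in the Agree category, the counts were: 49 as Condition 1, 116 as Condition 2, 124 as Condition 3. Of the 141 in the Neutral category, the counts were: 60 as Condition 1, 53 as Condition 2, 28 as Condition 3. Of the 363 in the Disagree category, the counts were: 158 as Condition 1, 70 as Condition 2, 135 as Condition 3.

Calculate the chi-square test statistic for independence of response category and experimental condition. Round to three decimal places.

78.230

Row totals: 289, 141, 363. Column totals: 267, 239, 287. Grand total N = 793.
Expected counts (row total × column total / N):
  Agree, Condition 1: 289×267/793 = 97.3052
  Agree, Condition 2: 289×239/793 = 87.1009
  Agree, Condition 3: 289×287/793 = 104.5939
  Neutral, Condition 1: 141×267/793 = 47.4741
  Neutral, Condition 2: 141×239/793 = 42.4956
  Neutral, Condition 3: 141×287/793 = 51.0303
  Disagree, Condition 1: 363×267/793 = 122.2207
  Disagree, Condition 2: 363×239/793 = 109.4035
  Disagree, Condition 3: 363×287/793 = 131.3758
Contributions (O − E)²/E:
  (49 − 97.3052)²/97.3052 = 23.9801
  (116 − 87.1009)²/87.1009 = 9.5884
  (124 − 104.5939)²/104.5939 = 3.6006
  (60 − 47.4741)²/47.4741 = 3.3049
  (53 − 42.4956)²/42.4956 = 2.5966
  (28 − 51.0303)²/51.0303 = 10.3937
  (158 − 122.2207)²/122.2207 = 10.4742
  (70 − 109.4035)²/109.4035 = 14.1918
  (135 − 131.3758)²/131.3758 = 0.1000
χ² = 23.9801 + 9.5884 + 3.6006 + 3.3049 + 2.5966 + 10.3937 + 10.4742 + 14.1918 + 0.1000 = 78.230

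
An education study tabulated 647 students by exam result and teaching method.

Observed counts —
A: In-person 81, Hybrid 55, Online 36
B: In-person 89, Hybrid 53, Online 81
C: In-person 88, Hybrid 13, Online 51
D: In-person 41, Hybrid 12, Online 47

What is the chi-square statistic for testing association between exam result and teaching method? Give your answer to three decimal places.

Row totals: 172, 223, 152, 100. Column totals: 299, 133, 215. Grand total N = 647.
Expected counts (row total × column total / N):
  A, In-person: 172×299/647 = 79.4869
  A, Hybrid: 172×133/647 = 35.3570
  A, Online: 172×215/647 = 57.1561
  B, In-person: 223×299/647 = 103.0556
  B, Hybrid: 223×133/647 = 45.8408
  B, Online: 223×215/647 = 74.1036
  C, In-person: 152×299/647 = 70.2442
  C, Hybrid: 152×133/647 = 31.2457
  C, Online: 152×215/647 = 50.5100
  D, In-person: 100×299/647 = 46.2133
  D, Hybrid: 100×133/647 = 20.5564
  D, Online: 100×215/647 = 33.2303
Contributions (O − E)²/E:
  (81 − 79.4869)²/79.4869 = 0.0288
  (55 − 35.3570)²/35.3570 = 10.9129
  (36 − 57.1561)²/57.1561 = 7.8308
  (89 − 103.0556)²/103.0556 = 1.9170
  (53 − 45.8408)²/45.8408 = 1.1181
  (81 − 74.1036)²/74.1036 = 0.6418
  (88 − 70.2442)²/70.2442 = 4.4882
  (13 − 31.2457)²/31.2457 = 10.6544
  (51 − 50.5100)²/50.5100 = 0.0048
  (41 − 46.2133)²/46.2133 = 0.5881
  (12 − 20.5564)²/20.5564 = 3.5615
  (47 − 33.2303)²/33.2303 = 5.7058
χ² = 0.0288 + 10.9129 + 7.8308 + 1.9170 + 1.1181 + 0.6418 + 4.4882 + 10.6544 + 0.0048 + 0.5881 + 3.5615 + 5.7058 = 47.452

47.452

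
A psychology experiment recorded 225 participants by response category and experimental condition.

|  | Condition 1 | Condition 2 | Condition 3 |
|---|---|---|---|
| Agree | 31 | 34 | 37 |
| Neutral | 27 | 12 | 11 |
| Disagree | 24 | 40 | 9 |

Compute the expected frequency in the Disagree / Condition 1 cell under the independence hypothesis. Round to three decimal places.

26.604

Row total (Disagree) = 73; column total (Condition 1) = 82; grand total N = 225.
Expected count = (row total × column total) / N = 73 × 82 / 225 = 26.604.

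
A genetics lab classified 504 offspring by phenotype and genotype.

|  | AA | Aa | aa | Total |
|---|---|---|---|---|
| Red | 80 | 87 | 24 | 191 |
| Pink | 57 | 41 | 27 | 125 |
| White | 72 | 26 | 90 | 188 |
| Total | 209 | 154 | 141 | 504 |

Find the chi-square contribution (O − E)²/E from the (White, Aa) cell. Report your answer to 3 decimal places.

17.212

Row total (White) = 188; column total (Aa) = 154; N = 504.
Expected count E = 188 × 154 / 504 = 57.4444.
Contribution = (O − E)²/E = (26 − 57.4444)² / 57.4444 = 17.212.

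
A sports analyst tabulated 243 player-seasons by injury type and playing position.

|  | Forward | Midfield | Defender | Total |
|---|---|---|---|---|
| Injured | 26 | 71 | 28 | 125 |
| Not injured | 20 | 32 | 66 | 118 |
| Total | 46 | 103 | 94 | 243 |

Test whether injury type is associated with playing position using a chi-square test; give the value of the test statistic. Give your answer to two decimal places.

30.74

Grand total N = 243.
Expected counts (row total × column total / N):
  Injured, Forward: 125×46/243 = 23.6626
  Injured, Midfield: 125×103/243 = 52.9835
  Injured, Defender: 125×94/243 = 48.3539
  Not injured, Forward: 118×46/243 = 22.3374
  Not injured, Midfield: 118×103/243 = 50.0165
  Not injured, Defender: 118×94/243 = 45.6461
Contributions (O − E)²/E:
  (26 − 23.6626)²/23.6626 = 0.2309
  (71 − 52.9835)²/52.9835 = 6.1263
  (28 − 48.3539)²/48.3539 = 8.5677
  (20 − 22.3374)²/22.3374 = 0.2446
  (32 − 50.0165)²/50.0165 = 6.4897
  (66 − 45.6461)²/45.6461 = 9.0759
χ² = 0.2309 + 6.1263 + 8.5677 + 0.2446 + 6.4897 + 9.0759 = 30.74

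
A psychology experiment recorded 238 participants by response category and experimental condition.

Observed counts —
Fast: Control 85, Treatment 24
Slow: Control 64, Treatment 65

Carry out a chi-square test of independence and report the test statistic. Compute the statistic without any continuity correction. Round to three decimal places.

20.310

Row totals: 109, 129. Column totals: 149, 89. Grand total N = 238.
Expected counts (row total × column total / N):
  Fast, Control: 109×149/238 = 68.2395
  Fast, Treatment: 109×89/238 = 40.7605
  Slow, Control: 129×149/238 = 80.7605
  Slow, Treatment: 129×89/238 = 48.2395
Contributions (O − E)²/E:
  (85 − 68.2395)²/68.2395 = 4.1166
  (24 − 40.7605)²/40.7605 = 6.8918
  (64 − 80.7605)²/80.7605 = 3.4784
  (65 − 48.2395)²/48.2395 = 5.8233
χ² = 4.1166 + 6.8918 + 3.4784 + 5.8233 = 20.310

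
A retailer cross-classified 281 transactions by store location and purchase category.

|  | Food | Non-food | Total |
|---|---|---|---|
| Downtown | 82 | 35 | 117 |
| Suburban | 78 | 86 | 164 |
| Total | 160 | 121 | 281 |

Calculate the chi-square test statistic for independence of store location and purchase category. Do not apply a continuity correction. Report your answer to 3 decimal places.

Grand total N = 281.
Expected counts (row total × column total / N):
  Downtown, Food: 117×160/281 = 66.6192
  Downtown, Non-food: 117×121/281 = 50.3808
  Suburban, Food: 164×160/281 = 93.3808
  Suburban, Non-food: 164×121/281 = 70.6192
Contributions (O − E)²/E:
  (82 − 66.6192)²/66.6192 = 3.5511
  (35 − 50.3808)²/50.3808 = 4.6956
  (78 − 93.3808)²/93.3808 = 2.5334
  (86 − 70.6192)²/70.6192 = 3.3499
χ² = 3.5511 + 4.6956 + 2.5334 + 3.3499 = 14.130

14.130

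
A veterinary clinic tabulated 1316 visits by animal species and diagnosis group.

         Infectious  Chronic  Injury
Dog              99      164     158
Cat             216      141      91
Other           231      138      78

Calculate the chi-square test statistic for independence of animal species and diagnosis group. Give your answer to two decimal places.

Row totals: 421, 448, 447. Column totals: 546, 443, 327. Grand total N = 1316.
Expected counts (row total × column total / N):
  Dog, Infectious: 421×546/1316 = 174.670
  Dog, Chronic: 421×443/1316 = 141.720
  Dog, Injury: 421×327/1316 = 104.610
  Cat, Infectious: 448×546/1316 = 185.872
  Cat, Chronic: 448×443/1316 = 150.809
  Cat, Injury: 448×327/1316 = 111.319
  Other, Infectious: 447×546/1316 = 185.457
  Other, Chronic: 447×443/1316 = 150.472
  Other, Injury: 447×327/1316 = 111.071
Contributions (O − E)²/E:
  (99 − 174.670)²/174.670 = 32.7815
  (164 − 141.720)²/141.720 = 3.5027
  (158 − 104.610)²/104.610 = 27.2488
  (216 − 185.872)²/185.872 = 4.8834
  (141 − 150.809)²/150.809 = 0.6380
  (91 − 111.319)²/111.319 = 3.7088
  (231 − 185.457)²/185.457 = 11.1841
  (138 − 150.472)²/150.472 = 1.0338
  (78 − 111.071)²/111.071 = 9.8468
χ² = 32.7815 + 3.5027 + 27.2488 + 4.8834 + 0.6380 + 3.7088 + 11.1841 + 1.0338 + 9.8468 = 94.83

94.83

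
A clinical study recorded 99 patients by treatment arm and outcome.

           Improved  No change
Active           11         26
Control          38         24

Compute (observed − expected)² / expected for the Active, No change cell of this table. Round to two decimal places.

Row total (Active) = 37; column total (No change) = 50; N = 99.
Expected count E = 37 × 50 / 99 = 18.687.
Contribution = (O − E)²/E = (26 − 18.687)² / 18.687 = 2.86.

2.86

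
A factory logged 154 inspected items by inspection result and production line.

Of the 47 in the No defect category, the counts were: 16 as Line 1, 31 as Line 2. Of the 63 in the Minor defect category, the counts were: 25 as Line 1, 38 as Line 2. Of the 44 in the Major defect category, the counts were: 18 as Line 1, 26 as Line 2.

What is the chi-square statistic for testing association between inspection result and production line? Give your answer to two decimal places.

0.54

Row totals: 47, 63, 44. Column totals: 59, 95. Grand total N = 154.
Expected counts (row total × column total / N):
  No defect, Line 1: 47×59/154 = 18.006
  No defect, Line 2: 47×95/154 = 28.994
  Minor defect, Line 1: 63×59/154 = 24.136
  Minor defect, Line 2: 63×95/154 = 38.864
  Major defect, Line 1: 44×59/154 = 16.857
  Major defect, Line 2: 44×95/154 = 27.143
Contributions (O − E)²/E:
  (16 − 18.006)²/18.006 = 0.2235
  (31 − 28.994)²/28.994 = 0.1388
  (25 − 24.136)²/24.136 = 0.0309
  (38 − 38.864)²/38.864 = 0.0192
  (18 − 16.857)²/16.857 = 0.0775
  (26 − 27.143)²/27.143 = 0.0481
χ² = 0.2235 + 0.1388 + 0.0309 + 0.0192 + 0.0775 + 0.0481 = 0.54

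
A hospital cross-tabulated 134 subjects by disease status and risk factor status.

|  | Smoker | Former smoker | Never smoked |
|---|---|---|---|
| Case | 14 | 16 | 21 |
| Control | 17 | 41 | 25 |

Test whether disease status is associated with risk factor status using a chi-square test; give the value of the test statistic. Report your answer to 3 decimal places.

4.201

Row totals: 51, 83. Column totals: 31, 57, 46. Grand total N = 134.
Expected counts (row total × column total / N):
  Case, Smoker: 51×31/134 = 11.79851
  Case, Former smoker: 51×57/134 = 21.69403
  Case, Never smoked: 51×46/134 = 17.50746
  Control, Smoker: 83×31/134 = 19.20149
  Control, Former smoker: 83×57/134 = 35.30597
  Control, Never smoked: 83×46/134 = 28.49254
Contributions (O − E)²/E:
  (14 − 11.79851)²/11.79851 = 0.4108
  (16 − 21.69403)²/21.69403 = 1.4945
  (21 − 17.50746)²/17.50746 = 0.6967
  (17 − 19.20149)²/19.20149 = 0.2524
  (41 − 35.30597)²/35.30597 = 0.9183
  (25 − 28.49254)²/28.49254 = 0.4281
χ² = 0.4108 + 1.4945 + 0.6967 + 0.2524 + 0.9183 + 0.4281 = 4.201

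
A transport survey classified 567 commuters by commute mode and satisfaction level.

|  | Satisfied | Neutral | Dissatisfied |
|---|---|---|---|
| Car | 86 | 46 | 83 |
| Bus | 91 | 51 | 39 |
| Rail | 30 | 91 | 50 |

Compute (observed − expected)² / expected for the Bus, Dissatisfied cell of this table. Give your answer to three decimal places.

4.608

Row total (Bus) = 181; column total (Dissatisfied) = 172; N = 567.
Expected count E = 181 × 172 / 567 = 54.9065.
Contribution = (O − E)²/E = (39 − 54.9065)² / 54.9065 = 4.608.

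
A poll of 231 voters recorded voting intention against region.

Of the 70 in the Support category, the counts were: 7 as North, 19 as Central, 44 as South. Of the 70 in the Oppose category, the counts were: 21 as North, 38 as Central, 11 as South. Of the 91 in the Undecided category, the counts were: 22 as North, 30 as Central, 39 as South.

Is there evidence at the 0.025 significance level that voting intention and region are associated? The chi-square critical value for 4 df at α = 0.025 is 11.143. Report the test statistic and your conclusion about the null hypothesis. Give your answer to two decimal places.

33.93; reject H₀

Row totals: 70, 70, 91. Column totals: 50, 87, 94. Grand total N = 231.
Expected counts (row total × column total / N):
  Support, North: 70×50/231 = 15.152
  Support, Central: 70×87/231 = 26.364
  Support, South: 70×94/231 = 28.485
  Oppose, North: 70×50/231 = 15.152
  Oppose, Central: 70×87/231 = 26.364
  Oppose, South: 70×94/231 = 28.485
  Undecided, North: 91×50/231 = 19.697
  Undecided, Central: 91×87/231 = 34.273
  Undecided, South: 91×94/231 = 37.030
Contributions (O − E)²/E:
  (7 − 15.152)²/15.152 = 4.3859
  (19 − 26.364)²/26.364 = 2.0569
  (44 − 28.485)²/28.485 = 8.4506
  (21 − 15.152)²/15.152 = 2.2571
  (38 − 26.364)²/26.364 = 5.1357
  (11 − 28.485)²/28.485 = 10.7328
  (22 − 19.697)²/19.697 = 0.2693
  (30 − 34.273)²/34.273 = 0.5327
  (39 − 37.030)²/37.030 = 0.1048
χ² = 4.3859 + 2.0569 + 8.4506 + 2.2571 + 5.1357 + 10.7328 + 0.2693 + 0.5327 + 0.1048 = 33.93
df = (3−1)(3−1) = 4. Since 33.93 > 11.143, reject the null hypothesis of independence at α = 0.025.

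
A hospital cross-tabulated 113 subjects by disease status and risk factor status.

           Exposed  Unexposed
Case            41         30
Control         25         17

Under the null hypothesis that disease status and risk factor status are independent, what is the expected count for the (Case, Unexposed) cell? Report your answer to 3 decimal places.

Row total (Case) = 71; column total (Unexposed) = 47; grand total N = 113.
Expected count = (row total × column total) / N = 71 × 47 / 113 = 29.531.

29.531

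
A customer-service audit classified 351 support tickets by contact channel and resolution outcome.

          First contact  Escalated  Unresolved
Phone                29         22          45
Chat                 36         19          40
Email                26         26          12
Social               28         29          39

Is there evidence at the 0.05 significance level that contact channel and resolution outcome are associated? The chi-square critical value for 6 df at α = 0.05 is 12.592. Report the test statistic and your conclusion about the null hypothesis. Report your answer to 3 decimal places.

17.904; reject H₀

Row totals: 96, 95, 64, 96. Column totals: 119, 96, 136. Grand total N = 351.
Expected counts (row total × column total / N):
  Phone, First contact: 96×119/351 = 32.5470
  Phone, Escalated: 96×96/351 = 26.2564
  Phone, Unresolved: 96×136/351 = 37.1966
  Chat, First contact: 95×119/351 = 32.2080
  Chat, Escalated: 95×96/351 = 25.9829
  Chat, Unresolved: 95×136/351 = 36.8091
  Email, First contact: 64×119/351 = 21.6980
  Email, Escalated: 64×96/351 = 17.5043
  Email, Unresolved: 64×136/351 = 24.7977
  Social, First contact: 96×119/351 = 32.5470
  Social, Escalated: 96×96/351 = 26.2564
  Social, Unresolved: 96×136/351 = 37.1966
Contributions (O − E)²/E:
  (29 − 32.5470)²/32.5470 = 0.3866
  (22 − 26.2564)²/26.2564 = 0.6900
  (45 − 37.1966)²/37.1966 = 1.6371
  (36 − 32.2080)²/32.2080 = 0.4465
  (19 − 25.9829)²/25.9829 = 1.8767
  (40 − 36.8091)²/36.8091 = 0.2766
  (26 − 21.6980)²/21.6980 = 0.8529
  (26 − 17.5043)²/17.5043 = 4.1234
  (12 − 24.7977)²/24.7977 = 6.6047
  (28 − 32.5470)²/32.5470 = 0.6352
  (29 − 26.2564)²/26.2564 = 0.2867
  (39 − 37.1966)²/37.1966 = 0.0874
χ² = 0.3866 + 0.6900 + 1.6371 + 0.4465 + 1.8767 + 0.2766 + 0.8529 + 4.1234 + 6.6047 + 0.6352 + 0.2867 + 0.0874 = 17.904
df = (4−1)(3−1) = 6. Since 17.904 > 12.592, reject the null hypothesis of independence at α = 0.05.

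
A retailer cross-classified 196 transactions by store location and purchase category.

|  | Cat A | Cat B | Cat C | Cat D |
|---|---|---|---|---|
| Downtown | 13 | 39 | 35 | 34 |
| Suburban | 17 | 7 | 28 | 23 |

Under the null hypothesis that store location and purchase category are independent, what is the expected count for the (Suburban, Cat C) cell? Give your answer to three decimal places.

24.107

Row total (Suburban) = 75; column total (Cat C) = 63; grand total N = 196.
Expected count = (row total × column total) / N = 75 × 63 / 196 = 24.107.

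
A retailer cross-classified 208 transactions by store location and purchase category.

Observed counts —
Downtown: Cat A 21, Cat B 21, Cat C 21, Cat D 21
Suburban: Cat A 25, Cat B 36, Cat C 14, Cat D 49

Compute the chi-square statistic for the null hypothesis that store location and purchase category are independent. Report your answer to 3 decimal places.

9.556

Row totals: 84, 124. Column totals: 46, 57, 35, 70. Grand total N = 208.
Expected counts (row total × column total / N):
  Downtown, Cat A: 84×46/208 = 18.5769
  Downtown, Cat B: 84×57/208 = 23.0192
  Downtown, Cat C: 84×35/208 = 14.1346
  Downtown, Cat D: 84×70/208 = 28.2692
  Suburban, Cat A: 124×46/208 = 27.4231
  Suburban, Cat B: 124×57/208 = 33.9808
  Suburban, Cat C: 124×35/208 = 20.8654
  Suburban, Cat D: 124×70/208 = 41.7308
Contributions (O − E)²/E:
  (21 − 18.5769)²/18.5769 = 0.3161
  (21 − 23.0192)²/23.0192 = 0.1771
  (21 − 14.1346)²/14.1346 = 3.3346
  (21 − 28.2692)²/28.2692 = 1.8692
  (25 − 27.4231)²/27.4231 = 0.2141
  (36 − 33.9808)²/33.9808 = 0.1200
  (14 − 20.8654)²/20.8654 = 2.2589
  (49 − 41.7308)²/41.7308 = 1.2662
χ² = 0.3161 + 0.1771 + 3.3346 + 1.8692 + 0.2141 + 0.1200 + 2.2589 + 1.2662 = 9.556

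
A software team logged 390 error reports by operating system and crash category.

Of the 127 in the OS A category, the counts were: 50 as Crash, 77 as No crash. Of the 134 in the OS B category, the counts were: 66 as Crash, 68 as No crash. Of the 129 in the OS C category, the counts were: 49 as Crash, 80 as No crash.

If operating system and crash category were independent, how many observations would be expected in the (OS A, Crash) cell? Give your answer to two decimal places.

53.73

Row total (OS A) = 127; column total (Crash) = 165; grand total N = 390.
Expected count = (row total × column total) / N = 127 × 165 / 390 = 53.73.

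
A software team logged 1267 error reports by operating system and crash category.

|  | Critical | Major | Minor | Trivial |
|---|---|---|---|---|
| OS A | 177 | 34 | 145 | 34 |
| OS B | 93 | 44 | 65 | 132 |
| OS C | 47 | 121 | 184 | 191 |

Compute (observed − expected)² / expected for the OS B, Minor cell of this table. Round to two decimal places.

Row total (OS B) = 334; column total (Minor) = 394; N = 1267.
Expected count E = 334 × 394 / 1267 = 103.8642.
Contribution = (O − E)²/E = (65 − 103.8642)² / 103.8642 = 14.54.

14.54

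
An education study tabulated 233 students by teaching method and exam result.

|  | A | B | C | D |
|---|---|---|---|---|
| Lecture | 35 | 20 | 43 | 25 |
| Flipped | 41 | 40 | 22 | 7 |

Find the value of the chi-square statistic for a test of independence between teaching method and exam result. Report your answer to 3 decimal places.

23.397

Row totals: 123, 110. Column totals: 76, 60, 65, 32. Grand total N = 233.
Expected counts (row total × column total / N):
  Lecture, A: 123×76/233 = 40.1202
  Lecture, B: 123×60/233 = 31.6738
  Lecture, C: 123×65/233 = 34.3133
  Lecture, D: 123×32/233 = 16.8927
  Flipped, A: 110×76/233 = 35.8798
  Flipped, B: 110×60/233 = 28.3262
  Flipped, C: 110×65/233 = 30.6867
  Flipped, D: 110×32/233 = 15.1073
Contributions (O − E)²/E:
  (35 − 40.1202)²/40.1202 = 0.6534
  (20 − 31.6738)²/31.6738 = 4.3025
  (43 − 34.3133)²/34.3133 = 2.1991
  (25 − 16.8927)²/16.8927 = 3.8909
  (41 − 35.8798)²/35.8798 = 0.7307
  (40 − 28.3262)²/28.3262 = 4.8110
  (22 − 30.6867)²/30.6867 = 2.4590
  (7 − 15.1073)²/15.1073 = 4.3508
χ² = 0.6534 + 4.3025 + 2.1991 + 3.8909 + 0.7307 + 4.8110 + 2.4590 + 4.3508 = 23.397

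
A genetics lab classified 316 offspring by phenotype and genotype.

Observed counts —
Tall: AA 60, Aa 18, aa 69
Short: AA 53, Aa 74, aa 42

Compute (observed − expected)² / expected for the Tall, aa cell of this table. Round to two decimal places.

5.84

Row total (Tall) = 147; column total (aa) = 111; N = 316.
Expected count E = 147 × 111 / 316 = 51.636.
Contribution = (O − E)²/E = (69 − 51.636)² / 51.636 = 5.84.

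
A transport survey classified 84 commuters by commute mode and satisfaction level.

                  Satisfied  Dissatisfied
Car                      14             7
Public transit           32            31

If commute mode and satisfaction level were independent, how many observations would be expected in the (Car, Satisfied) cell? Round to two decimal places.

Row total (Car) = 21; column total (Satisfied) = 46; grand total N = 84.
Expected count = (row total × column total) / N = 21 × 46 / 84 = 11.50.

11.50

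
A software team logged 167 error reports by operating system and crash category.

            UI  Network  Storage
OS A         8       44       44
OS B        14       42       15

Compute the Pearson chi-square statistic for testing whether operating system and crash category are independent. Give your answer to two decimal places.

Row totals: 96, 71. Column totals: 22, 86, 59. Grand total N = 167.
Expected counts (row total × column total / N):
  OS A, UI: 96×22/167 = 12.647
  OS A, Network: 96×86/167 = 49.437
  OS A, Storage: 96×59/167 = 33.916
  OS B, UI: 71×22/167 = 9.353
  OS B, Network: 71×86/167 = 36.563
  OS B, Storage: 71×59/167 = 25.084
Contributions (O − E)²/E:
  (8 − 12.647)²/12.647 = 1.7075
  (44 − 49.437)²/49.437 = 0.5980
  (44 − 33.916)²/33.916 = 2.9982
  (14 − 9.353)²/9.353 = 2.3088
  (42 − 36.563)²/36.563 = 0.8085
  (15 − 25.084)²/25.084 = 4.0539
χ² = 1.7075 + 0.5980 + 2.9982 + 2.3088 + 0.8085 + 4.0539 = 12.47

12.47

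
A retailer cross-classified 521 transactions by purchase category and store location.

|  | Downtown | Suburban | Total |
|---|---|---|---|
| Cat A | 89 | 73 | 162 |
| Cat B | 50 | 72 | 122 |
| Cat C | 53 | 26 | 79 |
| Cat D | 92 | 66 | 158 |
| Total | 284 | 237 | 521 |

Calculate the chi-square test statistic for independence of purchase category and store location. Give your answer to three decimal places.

14.935

Grand total N = 521.
Expected counts (row total × column total / N):
  Cat A, Downtown: 162×284/521 = 88.30710
  Cat A, Suburban: 162×237/521 = 73.69290
  Cat B, Downtown: 122×284/521 = 66.50288
  Cat B, Suburban: 122×237/521 = 55.49712
  Cat C, Downtown: 79×284/521 = 43.06334
  Cat C, Suburban: 79×237/521 = 35.93666
  Cat D, Downtown: 158×284/521 = 86.12668
  Cat D, Suburban: 158×237/521 = 71.87332
Contributions (O − E)²/E:
  (89 − 88.30710)²/88.30710 = 0.0054
  (73 − 73.69290)²/73.69290 = 0.0065
  (50 − 66.50288)²/66.50288 = 4.0952
  (72 − 55.49712)²/55.49712 = 4.9074
  (53 − 43.06334)²/43.06334 = 2.2928
  (26 − 35.93666)²/35.93666 = 2.7475
  (92 − 86.12668)²/86.12668 = 0.4005
  (66 − 71.87332)²/71.87332 = 0.4800
χ² = 0.0054 + 0.0065 + 4.0952 + 4.9074 + 2.2928 + 2.7475 + 0.4005 + 0.4800 = 14.935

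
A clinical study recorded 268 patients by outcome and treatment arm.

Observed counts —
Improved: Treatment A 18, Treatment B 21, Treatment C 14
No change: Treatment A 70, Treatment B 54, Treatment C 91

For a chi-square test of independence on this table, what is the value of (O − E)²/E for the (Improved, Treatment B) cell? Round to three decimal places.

Row total (Improved) = 53; column total (Treatment B) = 75; N = 268.
Expected count E = 53 × 75 / 268 = 14.8321.
Contribution = (O − E)²/E = (21 − 14.8321)² / 14.8321 = 2.565.

2.565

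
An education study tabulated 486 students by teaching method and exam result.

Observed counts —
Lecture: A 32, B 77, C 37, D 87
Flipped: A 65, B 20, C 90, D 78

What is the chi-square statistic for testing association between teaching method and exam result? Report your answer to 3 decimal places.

66.620

Row totals: 233, 253. Column totals: 97, 97, 127, 165. Grand total N = 486.
Expected counts (row total × column total / N):
  Lecture, A: 233×97/486 = 46.5041
  Lecture, B: 233×97/486 = 46.5041
  Lecture, C: 233×127/486 = 60.8868
  Lecture, D: 233×165/486 = 79.1049
  Flipped, A: 253×97/486 = 50.4959
  Flipped, B: 253×97/486 = 50.4959
  Flipped, C: 253×127/486 = 66.1132
  Flipped, D: 253×165/486 = 85.8951
Contributions (O − E)²/E:
  (32 − 46.5041)²/46.5041 = 4.5237
  (77 − 46.5041)²/46.5041 = 19.9982
  (37 − 60.8868)²/60.8868 = 9.3711
  (87 − 79.1049)²/79.1049 = 0.7880
  (65 − 50.4959)²/50.4959 = 4.1661
  (20 − 50.4959)²/50.4959 = 18.4173
  (90 − 66.1132)²/66.1132 = 8.6303
  (78 − 85.8951)²/85.8951 = 0.7257
χ² = 4.5237 + 19.9982 + 9.3711 + 0.7880 + 4.1661 + 18.4173 + 8.6303 + 0.7257 = 66.620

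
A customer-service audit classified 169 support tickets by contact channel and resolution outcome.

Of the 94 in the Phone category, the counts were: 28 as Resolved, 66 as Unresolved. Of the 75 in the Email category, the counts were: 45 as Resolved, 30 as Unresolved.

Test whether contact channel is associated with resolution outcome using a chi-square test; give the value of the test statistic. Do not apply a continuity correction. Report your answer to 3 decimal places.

15.519

Row totals: 94, 75. Column totals: 73, 96. Grand total N = 169.
Expected counts (row total × column total / N):
  Phone, Resolved: 94×73/169 = 40.6036
  Phone, Unresolved: 94×96/169 = 53.3964
  Email, Resolved: 75×73/169 = 32.3964
  Email, Unresolved: 75×96/169 = 42.6036
Contributions (O − E)²/E:
  (28 − 40.6036)²/40.6036 = 3.9122
  (66 − 53.3964)²/53.3964 = 2.9749
  (45 − 32.3964)²/32.3964 = 4.9033
  (30 − 42.6036)²/42.6036 = 3.7286
χ² = 3.9122 + 2.9749 + 4.9033 + 3.7286 = 15.519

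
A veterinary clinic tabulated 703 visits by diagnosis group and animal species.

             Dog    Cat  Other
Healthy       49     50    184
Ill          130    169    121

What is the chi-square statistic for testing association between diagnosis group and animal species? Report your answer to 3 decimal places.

Row totals: 283, 420. Column totals: 179, 219, 305. Grand total N = 703.
Expected counts (row total × column total / N):
  Healthy, Dog: 283×179/703 = 72.0583
  Healthy, Cat: 283×219/703 = 88.1607
  Healthy, Other: 283×305/703 = 122.7809
  Ill, Dog: 420×179/703 = 106.9417
  Ill, Cat: 420×219/703 = 130.8393
  Ill, Other: 420×305/703 = 182.2191
Contributions (O − E)²/E:
  (49 − 72.0583)²/72.0583 = 7.3785
  (50 − 88.1607)²/88.1607 = 16.5180
  (184 − 122.7809)²/122.7809 = 30.5241
  (130 − 106.9417)²/106.9417 = 4.9717
  (169 − 130.8393)²/130.8393 = 11.1300
  (121 − 182.2191)²/182.2191 = 20.5674
χ² = 7.3785 + 16.5180 + 30.5241 + 4.9717 + 11.1300 + 20.5674 = 91.090

91.090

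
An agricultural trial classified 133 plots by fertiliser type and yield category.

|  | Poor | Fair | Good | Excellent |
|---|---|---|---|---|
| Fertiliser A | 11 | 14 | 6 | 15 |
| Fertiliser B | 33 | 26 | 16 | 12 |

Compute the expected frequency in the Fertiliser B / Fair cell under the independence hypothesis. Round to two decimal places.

26.17

Row total (Fertiliser B) = 87; column total (Fair) = 40; grand total N = 133.
Expected count = (row total × column total) / N = 87 × 40 / 133 = 26.17.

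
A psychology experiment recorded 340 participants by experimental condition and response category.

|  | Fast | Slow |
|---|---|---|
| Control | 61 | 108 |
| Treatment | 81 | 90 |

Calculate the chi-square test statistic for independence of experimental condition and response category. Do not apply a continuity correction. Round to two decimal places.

Row totals: 169, 171. Column totals: 142, 198. Grand total N = 340.
Expected counts (row total × column total / N):
  Control, Fast: 169×142/340 = 70.582
  Control, Slow: 169×198/340 = 98.418
  Treatment, Fast: 171×142/340 = 71.418
  Treatment, Slow: 171×198/340 = 99.582
Contributions (O − E)²/E:
  (61 − 70.582)²/70.582 = 1.3008
  (108 − 98.418)²/98.418 = 0.9329
  (81 − 71.418)²/71.418 = 1.2856
  (90 − 99.582)²/99.582 = 0.9220
χ² = 1.3008 + 0.9329 + 1.2856 + 0.9220 = 4.44

4.44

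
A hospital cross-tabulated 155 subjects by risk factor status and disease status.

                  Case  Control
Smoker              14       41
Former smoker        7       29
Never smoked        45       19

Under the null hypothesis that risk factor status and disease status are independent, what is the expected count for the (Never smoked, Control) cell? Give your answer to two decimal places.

Row total (Never smoked) = 64; column total (Control) = 89; grand total N = 155.
Expected count = (row total × column total) / N = 64 × 89 / 155 = 36.75.

36.75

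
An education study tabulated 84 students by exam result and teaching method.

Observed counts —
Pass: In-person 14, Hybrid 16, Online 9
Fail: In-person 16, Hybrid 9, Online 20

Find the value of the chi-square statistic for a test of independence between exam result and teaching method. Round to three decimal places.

Row totals: 39, 45. Column totals: 30, 25, 29. Grand total N = 84.
Expected counts (row total × column total / N):
  Pass, In-person: 39×30/84 = 13.9286
  Pass, Hybrid: 39×25/84 = 11.6071
  Pass, Online: 39×29/84 = 13.4643
  Fail, In-person: 45×30/84 = 16.0714
  Fail, Hybrid: 45×25/84 = 13.3929
  Fail, Online: 45×29/84 = 15.5357
Contributions (O − E)²/E:
  (14 − 13.9286)²/13.9286 = 0.0004
  (16 − 11.6071)²/11.6071 = 1.6626
  (9 − 13.4643)²/13.4643 = 1.4802
  (16 − 16.0714)²/16.0714 = 0.0003
  (9 − 13.3929)²/13.3929 = 1.4409
  (20 − 15.5357)²/15.5357 = 1.2829
χ² = 0.0004 + 1.6626 + 1.4802 + 0.0003 + 1.4409 + 1.2829 = 5.867

5.867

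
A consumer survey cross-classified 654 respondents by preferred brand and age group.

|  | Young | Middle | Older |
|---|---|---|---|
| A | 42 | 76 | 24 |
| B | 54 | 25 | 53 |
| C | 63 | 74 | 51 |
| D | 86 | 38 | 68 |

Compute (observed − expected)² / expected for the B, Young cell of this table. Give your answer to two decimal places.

Row total (B) = 132; column total (Young) = 245; N = 654.
Expected count E = 132 × 245 / 654 = 49.450.
Contribution = (O − E)²/E = (54 − 49.450)² / 49.450 = 0.42.

0.42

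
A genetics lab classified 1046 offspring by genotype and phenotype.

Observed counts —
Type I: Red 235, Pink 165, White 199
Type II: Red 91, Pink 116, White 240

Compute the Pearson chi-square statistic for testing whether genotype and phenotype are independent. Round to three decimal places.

Row totals: 599, 447. Column totals: 326, 281, 439. Grand total N = 1046.
Expected counts (row total × column total / N):
  Type I, Red: 599×326/1046 = 186.68642
  Type I, Pink: 599×281/1046 = 160.91683
  Type I, White: 599×439/1046 = 251.39675
  Type II, Red: 447×326/1046 = 139.31358
  Type II, Pink: 447×281/1046 = 120.08317
  Type II, White: 447×439/1046 = 187.60325
Contributions (O − E)²/E:
  (235 − 186.68642)²/186.68642 = 12.5033
  (165 − 160.91683)²/160.91683 = 0.1036
  (199 − 251.39675)²/251.39675 = 10.9207
  (91 − 139.31358)²/139.31358 = 16.7550
  (116 − 120.08317)²/120.08317 = 0.1388
  (240 − 187.60325)²/187.60325 = 14.6342
χ² = 12.5033 + 0.1036 + 10.9207 + 16.7550 + 0.1388 + 14.6342 = 55.056

55.056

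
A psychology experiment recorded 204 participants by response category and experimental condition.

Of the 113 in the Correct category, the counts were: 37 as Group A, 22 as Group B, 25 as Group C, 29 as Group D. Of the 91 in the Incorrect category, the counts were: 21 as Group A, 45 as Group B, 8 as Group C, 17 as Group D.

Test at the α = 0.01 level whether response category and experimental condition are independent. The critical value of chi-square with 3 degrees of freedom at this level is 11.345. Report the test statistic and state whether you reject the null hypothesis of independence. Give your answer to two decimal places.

22.08; reject H₀

Row totals: 113, 91. Column totals: 58, 67, 33, 46. Grand total N = 204.
Expected counts (row total × column total / N):
  Correct, Group A: 113×58/204 = 32.127
  Correct, Group B: 113×67/204 = 37.113
  Correct, Group C: 113×33/204 = 18.279
  Correct, Group D: 113×46/204 = 25.480
  Incorrect, Group A: 91×58/204 = 25.873
  Incorrect, Group B: 91×67/204 = 29.887
  Incorrect, Group C: 91×33/204 = 14.721
  Incorrect, Group D: 91×46/204 = 20.520
Contributions (O − E)²/E:
  (37 − 32.127)²/32.127 = 0.7391
  (22 − 37.113)²/37.113 = 6.1543
  (25 − 18.279)²/18.279 = 2.4712
  (29 − 25.480)²/25.480 = 0.4863
  (21 − 25.873)²/25.873 = 0.9178
  (45 − 29.887)²/29.887 = 7.6422
  (8 − 14.721)²/14.721 = 3.0685
  (17 − 20.520)²/20.520 = 0.6038
χ² = 0.7391 + 6.1543 + 2.4712 + 0.4863 + 0.9178 + 7.6422 + 3.0685 + 0.6038 = 22.08
df = (2−1)(4−1) = 3. Since 22.08 > 11.345, reject the null hypothesis of independence at α = 0.01.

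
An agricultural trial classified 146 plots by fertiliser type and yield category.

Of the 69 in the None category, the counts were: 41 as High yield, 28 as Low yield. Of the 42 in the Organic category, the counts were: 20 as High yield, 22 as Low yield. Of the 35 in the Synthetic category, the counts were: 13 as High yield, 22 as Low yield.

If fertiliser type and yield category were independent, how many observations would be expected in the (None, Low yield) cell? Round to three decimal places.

Row total (None) = 69; column total (Low yield) = 72; grand total N = 146.
Expected count = (row total × column total) / N = 69 × 72 / 146 = 34.027.

34.027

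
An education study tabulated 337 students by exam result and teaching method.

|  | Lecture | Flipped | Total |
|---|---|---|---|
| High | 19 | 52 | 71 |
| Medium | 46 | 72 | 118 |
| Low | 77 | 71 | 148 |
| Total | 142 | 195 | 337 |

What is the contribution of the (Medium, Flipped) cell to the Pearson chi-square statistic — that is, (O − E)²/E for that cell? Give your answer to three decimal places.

0.203

Row total (Medium) = 118; column total (Flipped) = 195; N = 337.
Expected count E = 118 × 195 / 337 = 68.2789.
Contribution = (O − E)²/E = (72 − 68.2789)² / 68.2789 = 0.203.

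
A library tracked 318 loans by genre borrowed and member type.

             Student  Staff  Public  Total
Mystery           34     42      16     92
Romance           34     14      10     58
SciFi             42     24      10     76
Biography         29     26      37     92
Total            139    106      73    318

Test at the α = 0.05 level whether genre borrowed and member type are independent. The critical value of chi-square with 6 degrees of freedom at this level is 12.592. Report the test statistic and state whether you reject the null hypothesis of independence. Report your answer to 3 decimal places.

Grand total N = 318.
Expected counts (row total × column total / N):
  Mystery, Student: 92×139/318 = 40.2138
  Mystery, Staff: 92×106/318 = 30.6667
  Mystery, Public: 92×73/318 = 21.1195
  Romance, Student: 58×139/318 = 25.3522
  Romance, Staff: 58×106/318 = 19.3333
  Romance, Public: 58×73/318 = 13.3145
  SciFi, Student: 76×139/318 = 33.2201
  SciFi, Staff: 76×106/318 = 25.3333
  SciFi, Public: 76×73/318 = 17.4465
  Biography, Student: 92×139/318 = 40.2138
  Biography, Staff: 92×106/318 = 30.6667
  Biography, Public: 92×73/318 = 21.1195
Contributions (O − E)²/E:
  (34 − 40.2138)²/40.2138 = 0.9602
  (42 − 30.6667)²/30.6667 = 4.1884
  (16 − 21.1195)²/21.1195 = 1.2410
  (34 − 25.3522)²/25.3522 = 2.9498
  (14 − 19.3333)²/19.3333 = 1.4712
  (10 − 13.3145)²/13.3145 = 0.8251
  (42 − 33.2201)²/33.2201 = 2.3205
  (24 − 25.3333)²/25.3333 = 0.0702
  (10 − 17.4465)²/17.4465 = 3.1783
  (29 − 40.2138)²/40.2138 = 3.1270
  (26 − 30.6667)²/30.6667 = 0.7102
  (37 − 21.1195)²/21.1195 = 11.9411
χ² = 0.9602 + 4.1884 + 1.2410 + 2.9498 + 1.4712 + 0.8251 + 2.3205 + 0.0702 + 3.1783 + 3.1270 + 0.7102 + 11.9411 = 32.983
df = (4−1)(3−1) = 6. Since 32.983 > 12.592, reject the null hypothesis of independence at α = 0.05.

32.983; reject H₀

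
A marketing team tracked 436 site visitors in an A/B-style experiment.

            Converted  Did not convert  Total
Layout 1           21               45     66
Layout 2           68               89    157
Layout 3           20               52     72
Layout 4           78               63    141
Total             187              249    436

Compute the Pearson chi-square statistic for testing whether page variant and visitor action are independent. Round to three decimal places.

18.920

Grand total N = 436.
Expected counts (row total × column total / N):
  Layout 1, Converted: 66×187/436 = 28.3073
  Layout 1, Did not convert: 66×249/436 = 37.6927
  Layout 2, Converted: 157×187/436 = 67.3372
  Layout 2, Did not convert: 157×249/436 = 89.6628
  Layout 3, Converted: 72×187/436 = 30.8807
  Layout 3, Did not convert: 72×249/436 = 41.1193
  Layout 4, Converted: 141×187/436 = 60.4748
  Layout 4, Did not convert: 141×249/436 = 80.5252
Contributions (O − E)²/E:
  (21 − 28.3073)²/28.3073 = 1.8863
  (45 − 37.6927)²/37.6927 = 1.4166
  (68 − 67.3372)²/67.3372 = 0.0065
  (89 − 89.6628)²/89.6628 = 0.0049
  (20 − 30.8807)²/30.8807 = 3.8338
  (52 − 41.1193)²/41.1193 = 2.8792
  (78 − 60.4748)²/60.4748 = 5.0787
  (63 − 80.5252)²/80.5252 = 3.8141
χ² = 1.8863 + 1.4166 + 0.0065 + 0.0049 + 3.8338 + 2.8792 + 5.0787 + 3.8141 = 18.920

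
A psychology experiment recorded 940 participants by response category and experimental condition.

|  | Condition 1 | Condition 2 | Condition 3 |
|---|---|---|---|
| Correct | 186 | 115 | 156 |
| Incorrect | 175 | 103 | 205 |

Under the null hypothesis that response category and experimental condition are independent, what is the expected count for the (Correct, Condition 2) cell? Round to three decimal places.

105.985

Row total (Correct) = 457; column total (Condition 2) = 218; grand total N = 940.
Expected count = (row total × column total) / N = 457 × 218 / 940 = 105.985.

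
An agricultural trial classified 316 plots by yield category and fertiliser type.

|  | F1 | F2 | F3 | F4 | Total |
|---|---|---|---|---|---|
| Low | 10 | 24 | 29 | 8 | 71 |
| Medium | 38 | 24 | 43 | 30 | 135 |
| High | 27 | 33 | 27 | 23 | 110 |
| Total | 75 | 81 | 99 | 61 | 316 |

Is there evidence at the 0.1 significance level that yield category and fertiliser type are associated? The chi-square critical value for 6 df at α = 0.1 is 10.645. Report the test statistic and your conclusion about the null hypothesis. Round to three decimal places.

Grand total N = 316.
Expected counts (row total × column total / N):
  Low, F1: 71×75/316 = 16.8513
  Low, F2: 71×81/316 = 18.1994
  Low, F3: 71×99/316 = 22.2437
  Low, F4: 71×61/316 = 13.7057
  Medium, F1: 135×75/316 = 32.0411
  Medium, F2: 135×81/316 = 34.6044
  Medium, F3: 135×99/316 = 42.2943
  Medium, F4: 135×61/316 = 26.0601
  High, F1: 110×75/316 = 26.1076
  High, F2: 110×81/316 = 28.1962
  High, F3: 110×99/316 = 34.4620
  High, F4: 110×61/316 = 21.2342
Contributions (O − E)²/E:
  (10 − 16.8513)²/16.8513 = 2.7856
  (24 − 18.1994)²/18.1994 = 1.8488
  (29 − 22.2437)²/22.2437 = 2.0522
  (8 − 13.7057)²/13.7057 = 2.3753
  (38 − 32.0411)²/32.0411 = 1.1082
  (24 − 34.6044)²/34.6044 = 3.2497
  (43 − 42.2943)²/42.2943 = 0.0118
  (30 − 26.0601)²/26.0601 = 0.5957
  (27 − 26.1076)²/26.1076 = 0.0305
  (33 − 28.1962)²/28.1962 = 0.8184
  (27 − 34.4620)²/34.4620 = 1.6157
  (23 − 21.2342)²/21.2342 = 0.1468
χ² = 2.7856 + 1.8488 + 2.0522 + 2.3753 + 1.1082 + 3.2497 + 0.0118 + 0.5957 + 0.0305 + 0.8184 + 1.6157 + 0.1468 = 16.639
df = (3−1)(4−1) = 6. Since 16.639 > 10.645, reject the null hypothesis of independence at α = 0.1.

16.639; reject H₀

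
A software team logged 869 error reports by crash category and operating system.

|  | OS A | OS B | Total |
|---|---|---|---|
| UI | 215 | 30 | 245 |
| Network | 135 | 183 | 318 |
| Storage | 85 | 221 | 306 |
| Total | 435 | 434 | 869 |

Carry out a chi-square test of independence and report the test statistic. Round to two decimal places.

Grand total N = 869.
Expected counts (row total × column total / N):
  UI, OS A: 245×435/869 = 122.641
  UI, OS B: 245×434/869 = 122.359
  Network, OS A: 318×435/869 = 159.183
  Network, OS B: 318×434/869 = 158.817
  Storage, OS A: 306×435/869 = 153.176
  Storage, OS B: 306×434/869 = 152.824
Contributions (O − E)²/E:
  (215 − 122.641)²/122.641 = 69.5541
  (30 − 122.359)²/122.359 = 69.7144
  (135 − 159.183)²/159.183 = 3.6739
  (183 − 158.817)²/158.817 = 3.6823
  (85 − 153.176)²/153.176 = 30.3440
  (221 − 152.824)²/152.824 = 30.4139
χ² = 69.5541 + 69.7144 + 3.6739 + 3.6823 + 30.3440 + 30.4139 = 207.38

207.38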